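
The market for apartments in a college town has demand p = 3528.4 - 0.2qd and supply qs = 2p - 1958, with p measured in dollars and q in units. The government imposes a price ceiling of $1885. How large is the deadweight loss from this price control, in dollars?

Rearranging demand gives qd = 17642 - 5p. Setting quantity demanded equal to quantity supplied, 17642 - 5p = 2p - 1958, gives p* = 2800 and q* = 3642.
Because the ceiling (1885) lies below the market-clearing price, it is binding.
At p = 1885: qd = 17642 - 5·1885 = 8217 and qs = 2·1885 - 1958 = 1812.
Quantity traded falls to 1812. At q = 1812 the demand price is (17642 - 1812)/5 = 3166 and the supply price is (1958 + 1812)/2 = 1885.
Deadweight loss = ½ · (3166 - 1885) · (3642 - 1812) = ½ · 1281 · 1830 = 1172115.

1172115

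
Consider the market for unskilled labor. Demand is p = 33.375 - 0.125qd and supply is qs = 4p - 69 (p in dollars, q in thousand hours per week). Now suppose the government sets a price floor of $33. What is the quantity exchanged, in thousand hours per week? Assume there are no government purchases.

3

Rearranging demand gives qd = 267 - 8p. Equilibrium: 267 - 8p = 4p - 69, so 336 = 12p and p* = 28, q* = 43.
Since 33 > 28, the floor is binding.
At p = 33: qd = 267 - 8·33 = 3 and qs = 4·33 - 69 = 63.
The quantity actually transacted is the short side, demand: 3.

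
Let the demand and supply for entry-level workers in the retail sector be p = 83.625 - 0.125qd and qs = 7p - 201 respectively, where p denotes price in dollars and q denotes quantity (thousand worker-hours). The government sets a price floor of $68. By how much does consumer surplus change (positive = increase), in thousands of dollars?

-1650

Rearranging demand gives qd = 669 - 8p. Equilibrium: 669 - 8p = 7p - 201, so 870 = 15p and p* = 58, q* = 205.
Since 68 > 58, the floor is binding.
At p = 68: qd = 669 - 8·68 = 125 and qs = 7·68 - 201 = 275.
Consumer surplus without the control is ½ · (83.625 - 58) · 205 = 2626.5625.
With the floor, consumers buy 125 units at 68, so CS = ½ · (83.625 - 68) · 125 = 976.5625.
Change in consumer surplus = 976.5625 - 2626.5625 = -1650.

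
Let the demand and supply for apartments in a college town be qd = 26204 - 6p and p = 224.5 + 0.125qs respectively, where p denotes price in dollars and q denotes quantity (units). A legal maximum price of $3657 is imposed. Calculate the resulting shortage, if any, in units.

Rearranging supply gives qs = 8p - 1796. Setting quantity demanded equal to quantity supplied, 26204 - 6p = 8p - 1796, gives p* = 2000 and q* = 14204.
The ceiling of 3657 is above the equilibrium price 2000, so it is not binding; the market clears at p* = 2000, q* = 14204.
Since the control does not bind, there is no shortage.

0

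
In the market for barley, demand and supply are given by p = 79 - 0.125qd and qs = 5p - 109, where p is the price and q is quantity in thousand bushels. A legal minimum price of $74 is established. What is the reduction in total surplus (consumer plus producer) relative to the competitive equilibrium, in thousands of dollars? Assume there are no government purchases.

Rearranging demand gives qd = 632 - 8p. Setting quantity demanded equal to quantity supplied, 632 - 8p = 5p - 109, gives p* = 57 and q* = 176.
Because the floor (74) lies above the market-clearing price, it is binding.
At p = 74: qd = 632 - 8·74 = 40 and qs = 5·74 - 109 = 261.
Quantity traded falls to 40. At q = 40 the demand price is (632 - 40)/8 = 74 and the supply price is (109 + 40)/5 = 29.8.
Deadweight loss = ½ · (74 - 29.8) · (176 - 40) = ½ · 44.2 · 136 = 3005.6.

3005.6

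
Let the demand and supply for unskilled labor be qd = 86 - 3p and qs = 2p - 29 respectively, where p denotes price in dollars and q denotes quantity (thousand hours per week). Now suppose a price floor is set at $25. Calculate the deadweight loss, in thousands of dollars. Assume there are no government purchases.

In a free market, 86 - 3p = 2p - 29 gives the equilibrium p* = 23, q* = 17.
The floor of 25 is above the equilibrium price 23, so it binds.
At p = 25: qd = 86 - 3·25 = 11 and qs = 2·25 - 29 = 21.
Quantity traded falls to 11. At q = 11 the demand price is (86 - 11)/3 = 25 and the supply price is (29 + 11)/2 = 20.
Deadweight loss = ½ · (25 - 20) · (17 - 11) = ½ · 5 · 6 = 15.

15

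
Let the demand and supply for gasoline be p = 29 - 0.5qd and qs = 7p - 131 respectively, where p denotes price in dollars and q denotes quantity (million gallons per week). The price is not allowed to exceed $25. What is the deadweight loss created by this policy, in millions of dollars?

Rearranging demand gives qd = 58 - 2p. Setting quantity demanded equal to quantity supplied, 58 - 2p = 7p - 131, gives p* = 21 and q* = 16.
The ceiling of 25 is above the equilibrium price 21, so it is not binding; the market clears at p* = 21, q* = 16.
Since the control does not bind, no trades are prevented and deadweight loss is zero.

0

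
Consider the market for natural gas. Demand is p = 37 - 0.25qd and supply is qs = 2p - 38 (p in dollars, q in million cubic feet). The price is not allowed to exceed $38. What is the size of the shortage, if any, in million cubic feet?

0

Rearranging demand gives qd = 148 - 4p. Setting quantity demanded equal to quantity supplied, 148 - 4p = 2p - 38, gives p* = 31 and q* = 24.
Since 38 is above p* = 31, the ceiling does not bind and the free-market outcome prevails.
Since the control does not bind, there is no shortage.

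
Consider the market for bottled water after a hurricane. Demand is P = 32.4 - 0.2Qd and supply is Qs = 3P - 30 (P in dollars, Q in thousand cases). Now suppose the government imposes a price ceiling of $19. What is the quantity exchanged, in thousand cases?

Rearranging demand gives Qd = 162 - 5P. Setting quantity demanded equal to quantity supplied, 162 - 5P = 3P - 30, gives P* = 24 and Q* = 42.
The ceiling of 19 is below the equilibrium price 24, so it binds.
At P = 19: Qd = 162 - 5·19 = 67 and Qs = 3·19 - 30 = 27.
The quantity actually transacted is the short side, supply: 27.

27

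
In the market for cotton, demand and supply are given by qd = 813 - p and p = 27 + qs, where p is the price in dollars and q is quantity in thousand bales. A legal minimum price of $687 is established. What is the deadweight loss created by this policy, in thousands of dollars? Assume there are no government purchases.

Rearranging supply gives qs = p - 27. Setting quantity demanded equal to quantity supplied, 813 - p = p - 27, gives p* = 420 and q* = 393.
The floor of 687 is above the equilibrium price 420, so it binds.
At p = 687: qd = 813 - 687 = 126 and qs = 687 - 27 = 660.
Quantity traded falls to 126. At q = 126 the demand price is 813 - 126 = 687 and the supply price is 27 + 126 = 153.
Deadweight loss = ½ · (687 - 153) · (393 - 126) = ½ · 534 · 267 = 71289.

71289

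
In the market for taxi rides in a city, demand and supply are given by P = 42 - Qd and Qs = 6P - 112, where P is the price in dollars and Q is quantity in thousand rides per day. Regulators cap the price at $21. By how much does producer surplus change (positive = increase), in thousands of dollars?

Rearranging demand gives Qd = 42 - P. Without the control the market clears where 42 - P = 6P - 112, i.e. P* = 22 and Q* = 20.
The ceiling of 21 is below the equilibrium price 22, so it binds.
At P = 21: Qd = 42 - 21 = 21 and Qs = 6·21 - 112 = 14.
Producer surplus without the control is ½ · (22 - 56/3) · 20 = 100/3.
With the ceiling, producers sell 14 units at 21, so PS = ½ · (21 - 56/3) · 14 = 49/3.
Change in producer surplus = 49/3 - 100/3 = -17.

-17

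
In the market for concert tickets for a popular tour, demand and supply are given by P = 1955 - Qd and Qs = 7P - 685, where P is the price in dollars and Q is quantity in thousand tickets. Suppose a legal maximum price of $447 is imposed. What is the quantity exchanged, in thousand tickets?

Rearranging demand gives Qd = 1955 - P. Without the control the market clears where 1955 - P = 7P - 685, i.e. P* = 330 and Q* = 1625.
The ceiling of 447 is above the equilibrium price 330, so it is not binding; the market clears at P* = 330, Q* = 1625.

1625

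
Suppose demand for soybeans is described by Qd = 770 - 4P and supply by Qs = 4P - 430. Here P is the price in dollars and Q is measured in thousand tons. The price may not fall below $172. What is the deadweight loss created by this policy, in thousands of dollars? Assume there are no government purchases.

1936

Equilibrium: 770 - 4P = 4P - 430, so 1200 = 8P and P* = 150, Q* = 170.
Because the floor (172) lies above the market-clearing price, it is binding.
At P = 172: Qd = 770 - 4·172 = 82 and Qs = 4·172 - 430 = 258.
Quantity traded falls to 82. At Q = 82 the demand price is (770 - 82)/4 = 172 and the supply price is (430 + 82)/4 = 128.
Deadweight loss = ½ · (172 - 128) · (170 - 82) = ½ · 44 · 88 = 1936.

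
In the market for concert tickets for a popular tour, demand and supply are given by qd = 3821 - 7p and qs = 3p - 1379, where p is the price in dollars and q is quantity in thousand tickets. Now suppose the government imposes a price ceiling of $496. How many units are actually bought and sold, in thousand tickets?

Without the control the market clears where 3821 - 7p = 3p - 1379, i.e. p* = 520 and q* = 181.
Since 496 < 520, the ceiling is binding.
At p = 496: qd = 3821 - 7·496 = 349 and qs = 3·496 - 1379 = 109.
The quantity actually transacted is the short side, supply: 109.

109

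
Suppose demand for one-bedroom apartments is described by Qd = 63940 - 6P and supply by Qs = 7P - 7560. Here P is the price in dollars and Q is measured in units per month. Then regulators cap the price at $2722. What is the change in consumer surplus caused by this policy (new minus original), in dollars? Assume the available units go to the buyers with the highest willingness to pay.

418089

Without the control the market clears where 63940 - 6P = 7P - 7560, i.e. P* = 5500 and Q* = 30940.
Since 2722 < 5500, the ceiling is binding.
At P = 2722: Qd = 63940 - 6·2722 = 47608 and Qs = 7·2722 - 7560 = 11494.
Consumer surplus without the control is ½ · (31970/3 - 5500) · 30940 = 239320900/3.
With the ceiling, 11494 units are sold at 2722 (assume they go to the highest-value buyers). The demand price at Q = 11494 is 8741, so CS = ½ · [(31970/3 - 2722) + (8741 - 2722)] · 11494 = 240575167/3.
Change in consumer surplus = 240575167/3 - 239320900/3 = 418089.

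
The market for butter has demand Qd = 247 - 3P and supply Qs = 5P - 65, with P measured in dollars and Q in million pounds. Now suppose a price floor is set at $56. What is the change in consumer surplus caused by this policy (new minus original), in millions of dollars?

Setting quantity demanded equal to quantity supplied, 247 - 3P = 5P - 65, gives P* = 39 and Q* = 130.
Since 56 > 39, the floor is binding.
At P = 56: Qd = 247 - 3·56 = 79 and Qs = 5·56 - 65 = 215.
Consumer surplus without the control is ½ · (247/3 - 39) · 130 = 8450/3.
With the floor, consumers buy 79 units at 56, so CS = ½ · (247/3 - 56) · 79 = 6241/6.
Change in consumer surplus = 6241/6 - 8450/3 = -1776.5.

-1776.5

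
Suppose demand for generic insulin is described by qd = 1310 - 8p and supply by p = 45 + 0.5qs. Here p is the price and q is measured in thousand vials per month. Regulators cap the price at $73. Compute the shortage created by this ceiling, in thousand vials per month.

670

Rearranging supply gives qs = 2p - 90. Without the control the market clears where 1310 - 8p = 2p - 90, i.e. p* = 140 and q* = 190.
The ceiling of 73 is below the equilibrium price 140, so it binds.
At p = 73: qd = 1310 - 8·73 = 726 and qs = 2·73 - 90 = 56.
Shortage = qd - qs = 726 - 56 = 670.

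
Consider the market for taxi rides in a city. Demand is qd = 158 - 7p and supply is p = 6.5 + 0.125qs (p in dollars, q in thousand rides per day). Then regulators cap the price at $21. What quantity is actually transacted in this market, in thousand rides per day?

60

Rearranging supply gives qs = 8p - 52. In a free market, 158 - 7p = 8p - 52 gives the equilibrium p* = 14, q* = 60.
The ceiling of 21 is above the equilibrium price 14, so it is not binding; the market clears at p* = 14, q* = 60.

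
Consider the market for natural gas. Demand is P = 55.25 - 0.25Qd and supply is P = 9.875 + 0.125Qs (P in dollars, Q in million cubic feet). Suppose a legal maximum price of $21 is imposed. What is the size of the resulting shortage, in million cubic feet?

48

Rearranging demand gives Qd = 221 - 4P; rearranging supply gives Qs = 8P - 79. Without the control the market clears where 221 - 4P = 8P - 79, i.e. P* = 25 and Q* = 121.
Because the ceiling (21) lies below the market-clearing price, it is binding.
At P = 21: Qd = 221 - 4·21 = 137 and Qs = 8·21 - 79 = 89.
Shortage = Qd - Qs = 137 - 89 = 48.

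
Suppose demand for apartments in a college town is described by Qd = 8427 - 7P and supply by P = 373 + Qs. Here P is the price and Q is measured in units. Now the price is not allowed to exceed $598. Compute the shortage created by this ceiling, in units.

4016

Rearranging supply gives Qs = P - 373. In a free market, 8427 - 7P = P - 373 gives the equilibrium P* = 1100, Q* = 727.
Since 598 < 1100, the ceiling is binding.
At P = 598: Qd = 8427 - 7·598 = 4241 and Qs = 598 - 373 = 225.
Shortage = Qd - Qs = 4241 - 225 = 4016.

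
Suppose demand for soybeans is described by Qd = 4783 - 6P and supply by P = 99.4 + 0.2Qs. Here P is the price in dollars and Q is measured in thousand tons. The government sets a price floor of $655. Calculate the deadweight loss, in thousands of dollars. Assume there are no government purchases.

Rearranging supply gives Qs = 5P - 497. Without the control the market clears where 4783 - 6P = 5P - 497, i.e. P* = 480 and Q* = 1903.
Because the floor (655) lies above the market-clearing price, it is binding.
At P = 655: Qd = 4783 - 6·655 = 853 and Qs = 5·655 - 497 = 2778.
Quantity traded falls to 853. At Q = 853 the demand price is (4783 - 853)/6 = 655 and the supply price is (497 + 853)/5 = 270.
Deadweight loss = ½ · (655 - 270) · (1903 - 853) = ½ · 385 · 1050 = 202125.

202125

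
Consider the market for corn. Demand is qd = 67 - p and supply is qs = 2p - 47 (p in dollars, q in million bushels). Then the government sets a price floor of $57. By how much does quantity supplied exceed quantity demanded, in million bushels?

57

Without the control the market clears where 67 - p = 2p - 47, i.e. p* = 38 and q* = 29.
Since 57 > 38, the floor is binding.
At p = 57: qd = 67 - 57 = 10 and qs = 2·57 - 47 = 67.
Surplus = qs - qd = 67 - 10 = 57.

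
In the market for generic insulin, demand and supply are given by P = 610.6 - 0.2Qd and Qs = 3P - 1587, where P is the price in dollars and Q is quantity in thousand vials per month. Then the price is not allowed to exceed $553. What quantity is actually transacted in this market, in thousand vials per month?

72

Rearranging demand gives Qd = 3053 - 5P. Equilibrium: 3053 - 5P = 3P - 1587, so 4640 = 8P and P* = 580, Q* = 153.
Because the ceiling (553) lies below the market-clearing price, it is binding.
At P = 553: Qd = 3053 - 5·553 = 288 and Qs = 3·553 - 1587 = 72.
The quantity actually transacted is the short side, supply: 72.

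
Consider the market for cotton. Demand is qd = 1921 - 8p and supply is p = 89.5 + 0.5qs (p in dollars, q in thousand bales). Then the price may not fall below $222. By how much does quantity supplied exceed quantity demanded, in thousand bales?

120

Rearranging supply gives qs = 2p - 179. In a free market, 1921 - 8p = 2p - 179 gives the equilibrium p* = 210, q* = 241.
Because the floor (222) lies above the market-clearing price, it is binding.
At p = 222: qd = 1921 - 8·222 = 145 and qs = 2·222 - 179 = 265.
Surplus = qs - qd = 265 - 145 = 120.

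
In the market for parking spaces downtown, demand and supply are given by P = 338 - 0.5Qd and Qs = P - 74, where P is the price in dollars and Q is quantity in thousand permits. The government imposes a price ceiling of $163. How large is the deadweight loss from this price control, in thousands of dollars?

Rearranging demand gives Qd = 676 - 2P. Setting quantity demanded equal to quantity supplied, 676 - 2P = P - 74, gives P* = 250 and Q* = 176.
Since 163 < 250, the ceiling is binding.
At P = 163: Qd = 676 - 2·163 = 350 and Qs = 163 - 74 = 89.
Quantity traded falls to 89. At Q = 89 the demand price is (676 - 89)/2 = 293.5 and the supply price is 74 + 89 = 163.
Deadweight loss = ½ · (293.5 - 163) · (176 - 89) = ½ · 130.5 · 87 = 5676.75.

5676.75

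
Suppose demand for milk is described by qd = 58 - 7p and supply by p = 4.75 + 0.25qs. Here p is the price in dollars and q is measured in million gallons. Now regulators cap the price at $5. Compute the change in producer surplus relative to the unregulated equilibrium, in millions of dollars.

-10

Rearranging supply gives qs = 4p - 19. Without the control the market clears where 58 - 7p = 4p - 19, i.e. p* = 7 and q* = 9.
Since 5 < 7, the ceiling is binding.
At p = 5: qd = 58 - 7·5 = 23 and qs = 4·5 - 19 = 1.
Producer surplus without the control is ½ · (7 - 4.75) · 9 = 10.125.
With the ceiling, producers sell 1 units at 5, so PS = ½ · (5 - 4.75) · 1 = 0.125.
Change in producer surplus = 0.125 - 10.125 = -10.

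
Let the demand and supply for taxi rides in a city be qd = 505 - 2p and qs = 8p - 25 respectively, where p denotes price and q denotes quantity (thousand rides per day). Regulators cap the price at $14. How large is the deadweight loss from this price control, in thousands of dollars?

30420

Setting quantity demanded equal to quantity supplied, 505 - 2p = 8p - 25, gives p* = 53 and q* = 399.
Since 14 < 53, the ceiling is binding.
At p = 14: qd = 505 - 2·14 = 477 and qs = 8·14 - 25 = 87.
Quantity traded falls to 87. At q = 87 the demand price is (505 - 87)/2 = 209 and the supply price is (25 + 87)/8 = 14.
Deadweight loss = ½ · (209 - 14) · (399 - 87) = ½ · 195 · 312 = 30420.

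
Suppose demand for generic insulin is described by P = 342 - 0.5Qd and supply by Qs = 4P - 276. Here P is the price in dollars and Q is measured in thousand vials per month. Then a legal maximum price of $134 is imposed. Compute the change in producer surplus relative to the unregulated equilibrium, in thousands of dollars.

-8112

Rearranging demand gives Qd = 684 - 2P. Without the control the market clears where 684 - 2P = 4P - 276, i.e. P* = 160 and Q* = 364.
The ceiling of 134 is below the equilibrium price 160, so it binds.
At P = 134: Qd = 684 - 2·134 = 416 and Qs = 4·134 - 276 = 260.
Producer surplus without the control is ½ · (160 - 69) · 364 = 16562.
With the ceiling, producers sell 260 units at 134, so PS = ½ · (134 - 69) · 260 = 8450.
Change in producer surplus = 8450 - 16562 = -8112.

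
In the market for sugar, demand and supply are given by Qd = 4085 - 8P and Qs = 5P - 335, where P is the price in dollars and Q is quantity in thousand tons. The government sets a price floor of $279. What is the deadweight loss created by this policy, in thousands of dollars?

Without the control the market clears where 4085 - 8P = 5P - 335, i.e. P* = 340 and Q* = 1365.
The floor of 279 is below the equilibrium price 340, so it is not binding; the market clears at P* = 340, Q* = 1365.
Since the control does not bind, no trades are prevented and deadweight loss is zero.

0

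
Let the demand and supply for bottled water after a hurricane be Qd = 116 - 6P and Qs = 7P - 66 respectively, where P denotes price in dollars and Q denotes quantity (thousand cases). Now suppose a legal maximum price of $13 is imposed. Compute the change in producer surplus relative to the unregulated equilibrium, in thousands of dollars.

Without the control the market clears where 116 - 6P = 7P - 66, i.e. P* = 14 and Q* = 32.
The ceiling of 13 is below the equilibrium price 14, so it binds.
At P = 13: Qd = 116 - 6·13 = 38 and Qs = 7·13 - 66 = 25.
Producer surplus without the control is ½ · (14 - 66/7) · 32 = 512/7.
With the ceiling, producers sell 25 units at 13, so PS = ½ · (13 - 66/7) · 25 = 625/14.
Change in producer surplus = 625/14 - 512/7 = -28.5.

-28.5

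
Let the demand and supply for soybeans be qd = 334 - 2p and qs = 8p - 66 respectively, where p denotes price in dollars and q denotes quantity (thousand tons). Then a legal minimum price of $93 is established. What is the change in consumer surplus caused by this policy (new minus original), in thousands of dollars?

-10653

In a free market, 334 - 2p = 8p - 66 gives the equilibrium p* = 40, q* = 254.
The floor of 93 is above the equilibrium price 40, so it binds.
At p = 93: qd = 334 - 2·93 = 148 and qs = 8·93 - 66 = 678.
Consumer surplus without the control is ½ · (167 - 40) · 254 = 16129.
With the floor, consumers buy 148 units at 93, so CS = ½ · (167 - 93) · 148 = 5476.
Change in consumer surplus = 5476 - 16129 = -10653.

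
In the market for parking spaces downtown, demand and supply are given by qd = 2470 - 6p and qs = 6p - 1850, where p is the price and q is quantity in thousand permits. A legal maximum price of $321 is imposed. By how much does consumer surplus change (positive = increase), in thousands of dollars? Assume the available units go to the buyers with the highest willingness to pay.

-1599

Equilibrium: 2470 - 6p = 6p - 1850, so 4320 = 12p and p* = 360, q* = 310.
Because the ceiling (321) lies below the market-clearing price, it is binding.
At p = 321: qd = 2470 - 6·321 = 544 and qs = 6·321 - 1850 = 76.
Consumer surplus without the control is ½ · (1235/3 - 360) · 310 = 24025/3.
With the ceiling, 76 units are sold at 321 (assume they go to the highest-value buyers). The demand price at q = 76 is 399, so CS = ½ · [(1235/3 - 321) + (399 - 321)] · 76 = 19228/3.
Change in consumer surplus = 19228/3 - 24025/3 = -1599.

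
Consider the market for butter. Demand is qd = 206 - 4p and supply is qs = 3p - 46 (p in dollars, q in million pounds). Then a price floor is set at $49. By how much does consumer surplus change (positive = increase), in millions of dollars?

-468

In a free market, 206 - 4p = 3p - 46 gives the equilibrium p* = 36, q* = 62.
Since 49 > 36, the floor is binding.
At p = 49: qd = 206 - 4·49 = 10 and qs = 3·49 - 46 = 101.
Consumer surplus without the control is ½ · (51.5 - 36) · 62 = 480.5.
With the floor, consumers buy 10 units at 49, so CS = ½ · (51.5 - 49) · 10 = 12.5.
Change in consumer surplus = 12.5 - 480.5 = -468.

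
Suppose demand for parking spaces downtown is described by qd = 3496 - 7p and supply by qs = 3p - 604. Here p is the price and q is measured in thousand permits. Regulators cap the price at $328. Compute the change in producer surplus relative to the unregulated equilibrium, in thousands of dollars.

-41246

Equilibrium: 3496 - 7p = 3p - 604, so 4100 = 10p and p* = 410, q* = 626.
Since 328 < 410, the ceiling is binding.
At p = 328: qd = 3496 - 7·328 = 1200 and qs = 3·328 - 604 = 380.
Producer surplus without the control is ½ · (410 - 604/3) · 626 = 195938/3.
With the ceiling, producers sell 380 units at 328, so PS = ½ · (328 - 604/3) · 380 = 72200/3.
Change in producer surplus = 72200/3 - 195938/3 = -41246.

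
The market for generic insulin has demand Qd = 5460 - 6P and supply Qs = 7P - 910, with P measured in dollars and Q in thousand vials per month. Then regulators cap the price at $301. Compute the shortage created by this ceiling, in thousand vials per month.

2457

Setting quantity demanded equal to quantity supplied, 5460 - 6P = 7P - 910, gives P* = 490 and Q* = 2520.
The ceiling of 301 is below the equilibrium price 490, so it binds.
At P = 301: Qd = 5460 - 6·301 = 3654 and Qs = 7·301 - 910 = 1197.
Shortage = Qd - Qs = 3654 - 1197 = 2457.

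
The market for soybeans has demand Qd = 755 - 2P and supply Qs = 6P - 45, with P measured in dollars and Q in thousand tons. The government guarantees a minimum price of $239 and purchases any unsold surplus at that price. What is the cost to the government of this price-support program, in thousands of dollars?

265768

Equilibrium: 755 - 2P = 6P - 45, so 800 = 8P and P* = 100, Q* = 555.
The floor of 239 is above the equilibrium price 100, so it binds.
At P = 239: Qd = 755 - 2·239 = 277 and Qs = 6·239 - 45 = 1389.
Surplus = Qs - Qd = 1112.
Government expenditure = surplus × support price = 1112 × 239 = 265768.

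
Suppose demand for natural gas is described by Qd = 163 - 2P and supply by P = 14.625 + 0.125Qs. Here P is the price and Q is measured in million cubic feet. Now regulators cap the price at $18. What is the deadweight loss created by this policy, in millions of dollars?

2000

Rearranging supply gives Qs = 8P - 117. Setting quantity demanded equal to quantity supplied, 163 - 2P = 8P - 117, gives P* = 28 and Q* = 107.
Since 18 < 28, the ceiling is binding.
At P = 18: Qd = 163 - 2·18 = 127 and Qs = 8·18 - 117 = 27.
Quantity traded falls to 27. At Q = 27 the demand price is (163 - 27)/2 = 68 and the supply price is (117 + 27)/8 = 18.
Deadweight loss = ½ · (68 - 18) · (107 - 27) = ½ · 50 · 80 = 2000.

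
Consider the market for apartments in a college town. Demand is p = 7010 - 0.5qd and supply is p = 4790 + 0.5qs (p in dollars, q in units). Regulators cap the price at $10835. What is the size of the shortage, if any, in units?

Rearranging demand gives qd = 14020 - 2p; rearranging supply gives qs = 2p - 9580. In a free market, 14020 - 2p = 2p - 9580 gives the equilibrium p* = 5900, q* = 2220.
Since 10835 is above p* = 5900, the ceiling does not bind and the free-market outcome prevails.
Since the control does not bind, there is no shortage.

0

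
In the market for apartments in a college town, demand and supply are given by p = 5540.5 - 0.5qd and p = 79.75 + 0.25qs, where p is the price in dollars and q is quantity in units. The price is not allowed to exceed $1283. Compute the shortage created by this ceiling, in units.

Rearranging demand gives qd = 11081 - 2p; rearranging supply gives qs = 4p - 319. Equilibrium: 11081 - 2p = 4p - 319, so 11400 = 6p and p* = 1900, q* = 7281.
The ceiling of 1283 is below the equilibrium price 1900, so it binds.
At p = 1283: qd = 11081 - 2·1283 = 8515 and qs = 4·1283 - 319 = 4813.
Shortage = qd - qs = 8515 - 4813 = 3702.

3702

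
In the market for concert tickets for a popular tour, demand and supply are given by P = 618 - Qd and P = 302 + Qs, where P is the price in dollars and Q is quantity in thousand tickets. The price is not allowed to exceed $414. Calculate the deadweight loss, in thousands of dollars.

2116

Rearranging demand gives Qd = 618 - P; rearranging supply gives Qs = P - 302. Setting quantity demanded equal to quantity supplied, 618 - P = P - 302, gives P* = 460 and Q* = 158.
Since 414 < 460, the ceiling is binding.
At P = 414: Qd = 618 - 414 = 204 and Qs = 414 - 302 = 112.
Quantity traded falls to 112. At Q = 112 the demand price is 618 - 112 = 506 and the supply price is 302 + 112 = 414.
Deadweight loss = ½ · (506 - 414) · (158 - 112) = ½ · 92 · 46 = 2116.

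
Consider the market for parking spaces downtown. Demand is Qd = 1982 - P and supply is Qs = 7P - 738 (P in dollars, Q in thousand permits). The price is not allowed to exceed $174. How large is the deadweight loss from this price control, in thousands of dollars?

771568

In a free market, 1982 - P = 7P - 738 gives the equilibrium P* = 340, Q* = 1642.
Because the ceiling (174) lies below the market-clearing price, it is binding.
At P = 174: Qd = 1982 - 174 = 1808 and Qs = 7·174 - 738 = 480.
Quantity traded falls to 480. At Q = 480 the demand price is 1982 - 480 = 1502 and the supply price is (738 + 480)/7 = 174.
Deadweight loss = ½ · (1502 - 174) · (1642 - 480) = ½ · 1328 · 1162 = 771568.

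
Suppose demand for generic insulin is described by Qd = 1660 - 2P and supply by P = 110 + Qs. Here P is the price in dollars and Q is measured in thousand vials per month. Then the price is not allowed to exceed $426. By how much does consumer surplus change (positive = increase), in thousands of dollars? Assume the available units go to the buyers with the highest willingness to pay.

45100

Rearranging supply gives Qs = P - 110. Equilibrium: 1660 - 2P = P - 110, so 1770 = 3P and P* = 590, Q* = 480.
Since 426 < 590, the ceiling is binding.
At P = 426: Qd = 1660 - 2·426 = 808 and Qs = 426 - 110 = 316.
Consumer surplus without the control is ½ · (830 - 590) · 480 = 57600.
With the ceiling, 316 units are sold at 426 (assume they go to the highest-value buyers). The demand price at Q = 316 is 672, so CS = ½ · [(830 - 426) + (672 - 426)] · 316 = 102700.
Change in consumer surplus = 102700 - 57600 = 45100.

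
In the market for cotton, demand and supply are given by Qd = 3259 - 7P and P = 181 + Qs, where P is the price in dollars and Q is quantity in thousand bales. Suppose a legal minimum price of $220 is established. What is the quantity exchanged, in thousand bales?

249

Rearranging supply gives Qs = P - 181. Setting quantity demanded equal to quantity supplied, 3259 - 7P = P - 181, gives P* = 430 and Q* = 249.
The floor of 220 is below the equilibrium price 430, so it is not binding; the market clears at P* = 430, Q* = 249.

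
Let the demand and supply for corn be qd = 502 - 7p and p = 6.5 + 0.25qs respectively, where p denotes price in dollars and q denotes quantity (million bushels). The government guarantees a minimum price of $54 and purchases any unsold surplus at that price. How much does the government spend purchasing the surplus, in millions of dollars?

Rearranging supply gives qs = 4p - 26. Without the control the market clears where 502 - 7p = 4p - 26, i.e. p* = 48 and q* = 166.
Because the floor (54) lies above the market-clearing price, it is binding.
At p = 54: qd = 502 - 7·54 = 124 and qs = 4·54 - 26 = 190.
Surplus = qs - qd = 66.
Government expenditure = surplus × support price = 66 × 54 = 3564.

3564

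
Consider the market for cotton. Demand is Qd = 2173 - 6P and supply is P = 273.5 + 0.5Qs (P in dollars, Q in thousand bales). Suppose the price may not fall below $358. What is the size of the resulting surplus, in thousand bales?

144

Rearranging supply gives Qs = 2P - 547. Setting quantity demanded equal to quantity supplied, 2173 - 6P = 2P - 547, gives P* = 340 and Q* = 133.
Since 358 > 340, the floor is binding.
At P = 358: Qd = 2173 - 6·358 = 25 and Qs = 2·358 - 547 = 169.
Surplus = Qs - Qd = 169 - 25 = 144.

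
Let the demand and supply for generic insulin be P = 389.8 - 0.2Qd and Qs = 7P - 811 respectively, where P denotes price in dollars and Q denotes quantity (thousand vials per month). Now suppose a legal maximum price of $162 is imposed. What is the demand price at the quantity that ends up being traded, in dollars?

Rearranging demand gives Qd = 1949 - 5P. Equilibrium: 1949 - 5P = 7P - 811, so 2760 = 12P and P* = 230, Q* = 799.
Because the ceiling (162) lies below the market-clearing price, it is binding.
At P = 162: Qd = 1949 - 5·162 = 1139 and Qs = 7·162 - 811 = 323.
Only 323 units reach the market. On the demand curve, the marginal buyer's willingness to pay at Q = 323 is (1949 - 323)/5 = 325.2.

325.2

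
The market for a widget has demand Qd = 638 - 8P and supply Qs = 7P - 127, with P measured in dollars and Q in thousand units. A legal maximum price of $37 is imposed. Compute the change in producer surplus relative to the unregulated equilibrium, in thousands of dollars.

Equilibrium: 638 - 8P = 7P - 127, so 765 = 15P and P* = 51, Q* = 230.
Because the ceiling (37) lies below the market-clearing price, it is binding.
At P = 37: Qd = 638 - 8·37 = 342 and Qs = 7·37 - 127 = 132.
Producer surplus without the control is ½ · (51 - 127/7) · 230 = 26450/7.
With the ceiling, producers sell 132 units at 37, so PS = ½ · (37 - 127/7) · 132 = 8712/7.
Change in producer surplus = 8712/7 - 26450/7 = -2534.

-2534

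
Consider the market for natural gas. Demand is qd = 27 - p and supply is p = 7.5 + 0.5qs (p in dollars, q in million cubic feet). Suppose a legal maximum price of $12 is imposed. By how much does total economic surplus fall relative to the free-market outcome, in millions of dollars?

12

Rearranging supply gives qs = 2p - 15. Setting quantity demanded equal to quantity supplied, 27 - p = 2p - 15, gives p* = 14 and q* = 13.
Because the ceiling (12) lies below the market-clearing price, it is binding.
At p = 12: qd = 27 - 12 = 15 and qs = 2·12 - 15 = 9.
Quantity traded falls to 9. At q = 9 the demand price is 27 - 9 = 18 and the supply price is (15 + 9)/2 = 12.
Deadweight loss = ½ · (18 - 12) · (13 - 9) = ½ · 6 · 4 = 12.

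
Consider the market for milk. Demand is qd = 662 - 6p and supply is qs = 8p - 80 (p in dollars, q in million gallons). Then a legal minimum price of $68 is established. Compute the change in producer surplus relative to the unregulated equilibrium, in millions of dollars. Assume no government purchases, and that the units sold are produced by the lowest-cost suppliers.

3303.75

Setting quantity demanded equal to quantity supplied, 662 - 6p = 8p - 80, gives p* = 53 and q* = 344.
Because the floor (68) lies above the market-clearing price, it is binding.
At p = 68: qd = 662 - 6·68 = 254 and qs = 8·68 - 80 = 464.
Producer surplus without the control is ½ · (53 - 10) · 344 = 7396.
With the floor, 254 units are sold at 68. The supply price at q = 254 is 41.75, so PS = ½ · [(68 - 10) + (68 - 41.75)] · 254 = 10699.75.
Change in producer surplus = 10699.75 - 7396 = 3303.75.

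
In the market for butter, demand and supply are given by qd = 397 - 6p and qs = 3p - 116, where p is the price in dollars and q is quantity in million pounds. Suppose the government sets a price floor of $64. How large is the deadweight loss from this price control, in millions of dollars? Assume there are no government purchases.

441

Equilibrium: 397 - 6p = 3p - 116, so 513 = 9p and p* = 57, q* = 55.
The floor of 64 is above the equilibrium price 57, so it binds.
At p = 64: qd = 397 - 6·64 = 13 and qs = 3·64 - 116 = 76.
Quantity traded falls to 13. At q = 13 the demand price is (397 - 13)/6 = 64 and the supply price is (116 + 13)/3 = 43.
Deadweight loss = ½ · (64 - 43) · (55 - 13) = ½ · 21 · 42 = 441.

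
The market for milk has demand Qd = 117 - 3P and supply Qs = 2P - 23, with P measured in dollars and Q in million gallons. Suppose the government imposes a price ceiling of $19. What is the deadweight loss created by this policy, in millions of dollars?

135

Setting quantity demanded equal to quantity supplied, 117 - 3P = 2P - 23, gives P* = 28 and Q* = 33.
Because the ceiling (19) lies below the market-clearing price, it is binding.
At P = 19: Qd = 117 - 3·19 = 60 and Qs = 2·19 - 23 = 15.
Quantity traded falls to 15. At Q = 15 the demand price is (117 - 15)/3 = 34 and the supply price is (23 + 15)/2 = 19.
Deadweight loss = ½ · (34 - 19) · (33 - 15) = ½ · 15 · 18 = 135.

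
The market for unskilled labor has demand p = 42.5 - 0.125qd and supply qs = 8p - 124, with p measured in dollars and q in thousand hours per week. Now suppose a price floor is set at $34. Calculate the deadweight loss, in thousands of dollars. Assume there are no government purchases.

200

Rearranging demand gives qd = 340 - 8p. Equilibrium: 340 - 8p = 8p - 124, so 464 = 16p and p* = 29, q* = 108.
Since 34 > 29, the floor is binding.
At p = 34: qd = 340 - 8·34 = 68 and qs = 8·34 - 124 = 148.
Quantity traded falls to 68. At q = 68 the demand price is (340 - 68)/8 = 34 and the supply price is (124 + 68)/8 = 24.
Deadweight loss = ½ · (34 - 24) · (108 - 68) = ½ · 10 · 40 = 200.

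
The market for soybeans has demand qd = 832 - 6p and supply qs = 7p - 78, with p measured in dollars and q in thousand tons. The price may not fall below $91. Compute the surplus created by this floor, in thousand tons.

Without the control the market clears where 832 - 6p = 7p - 78, i.e. p* = 70 and q* = 412.
The floor of 91 is above the equilibrium price 70, so it binds.
At p = 91: qd = 832 - 6·91 = 286 and qs = 7·91 - 78 = 559.
Surplus = qs - qd = 559 - 286 = 273.

273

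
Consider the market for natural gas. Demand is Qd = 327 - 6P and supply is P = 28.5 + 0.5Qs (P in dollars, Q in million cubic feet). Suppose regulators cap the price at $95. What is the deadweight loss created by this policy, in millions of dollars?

Rearranging supply gives Qs = 2P - 57. Setting quantity demanded equal to quantity supplied, 327 - 6P = 2P - 57, gives P* = 48 and Q* = 39.
Since 95 is above P* = 48, the ceiling does not bind and the free-market outcome prevails.
Since the control does not bind, no trades are prevented and deadweight loss is zero.

0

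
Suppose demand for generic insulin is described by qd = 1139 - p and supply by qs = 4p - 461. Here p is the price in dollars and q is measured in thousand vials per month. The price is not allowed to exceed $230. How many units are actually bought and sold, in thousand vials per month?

459

In a free market, 1139 - p = 4p - 461 gives the equilibrium p* = 320, q* = 819.
Because the ceiling (230) lies below the market-clearing price, it is binding.
At p = 230: qd = 1139 - 230 = 909 and qs = 4·230 - 461 = 459.
The quantity actually transacted is the short side, supply: 459.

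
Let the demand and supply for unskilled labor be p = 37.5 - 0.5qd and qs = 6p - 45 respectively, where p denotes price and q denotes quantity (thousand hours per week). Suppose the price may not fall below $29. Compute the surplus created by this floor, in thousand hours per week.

Rearranging demand gives qd = 75 - 2p. Without the control the market clears where 75 - 2p = 6p - 45, i.e. p* = 15 and q* = 45.
The floor of 29 is above the equilibrium price 15, so it binds.
At p = 29: qd = 75 - 2·29 = 17 and qs = 6·29 - 45 = 129.
Surplus = qs - qd = 129 - 17 = 112.

112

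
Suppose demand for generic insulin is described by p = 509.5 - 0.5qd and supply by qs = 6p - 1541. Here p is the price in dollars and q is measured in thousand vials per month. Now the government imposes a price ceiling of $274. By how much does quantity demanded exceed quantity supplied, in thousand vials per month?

368

Rearranging demand gives qd = 1019 - 2p. Without the control the market clears where 1019 - 2p = 6p - 1541, i.e. p* = 320 and q* = 379.
The ceiling of 274 is below the equilibrium price 320, so it binds.
At p = 274: qd = 1019 - 2·274 = 471 and qs = 6·274 - 1541 = 103.
Shortage = qd - qs = 471 - 103 = 368.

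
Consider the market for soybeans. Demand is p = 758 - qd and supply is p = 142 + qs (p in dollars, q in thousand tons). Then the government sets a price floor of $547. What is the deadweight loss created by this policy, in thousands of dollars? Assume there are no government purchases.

9409

Rearranging demand gives qd = 758 - p; rearranging supply gives qs = p - 142. In a free market, 758 - p = p - 142 gives the equilibrium p* = 450, q* = 308.
Because the floor (547) lies above the market-clearing price, it is binding.
At p = 547: qd = 758 - 547 = 211 and qs = 547 - 142 = 405.
Quantity traded falls to 211. At q = 211 the demand price is 758 - 211 = 547 and the supply price is 142 + 211 = 353.
Deadweight loss = ½ · (547 - 353) · (308 - 211) = ½ · 194 · 97 = 9409.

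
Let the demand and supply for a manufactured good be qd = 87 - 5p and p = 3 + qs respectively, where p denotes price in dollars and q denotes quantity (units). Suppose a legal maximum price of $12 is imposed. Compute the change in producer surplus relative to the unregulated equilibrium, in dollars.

Rearranging supply gives qs = p - 3. Setting quantity demanded equal to quantity supplied, 87 - 5p = p - 3, gives p* = 15 and q* = 12.
Because the ceiling (12) lies below the market-clearing price, it is binding.
At p = 12: qd = 87 - 5·12 = 27 and qs = 12 - 3 = 9.
Producer surplus without the control is ½ · (15 - 3) · 12 = 72.
With the ceiling, producers sell 9 units at 12, so PS = ½ · (12 - 3) · 9 = 40.5.
Change in producer surplus = 40.5 - 72 = -31.5.

-31.5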